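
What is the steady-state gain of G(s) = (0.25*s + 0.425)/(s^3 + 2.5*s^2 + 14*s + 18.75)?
DC gain = G(0) = num(0)/den(0) = 0.425/18.75 = 0.02267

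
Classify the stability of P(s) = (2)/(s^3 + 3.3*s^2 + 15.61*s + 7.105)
Denominator: s^3 + 3.3*s^2 + 15.61*s + 7.105 = (s + 0.5)(s^2 + 2.8*s + 14.21). Poles: -0.5, -1.4 + 3.5j, -1.4 - 3.5j. Stable (all poles in LHP)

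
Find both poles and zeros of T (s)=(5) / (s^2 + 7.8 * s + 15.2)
Set denominator = 0: s^2 + 7.8*s + 15.2 = (s + 4)(s + 3.8) = 0 → Poles: -3.8, -4
Numerator is a nonzero constant (5) → Zeros: none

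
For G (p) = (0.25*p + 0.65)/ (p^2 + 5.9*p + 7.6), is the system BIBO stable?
Denominator: p^2 + 5.9*p + 7.6 = (p + 4)(p + 1.9). Poles: -1.9, -4. All Re(p)<0: Yes (stable)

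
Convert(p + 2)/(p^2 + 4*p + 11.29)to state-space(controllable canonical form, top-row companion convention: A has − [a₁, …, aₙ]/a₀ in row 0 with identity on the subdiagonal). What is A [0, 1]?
Reachable canonical form for den = p^2 + 4*p + 11.29: top row of A = -[a₁,a₂,...,aₙ]/a₀, ones on the subdiagonal, zeros elsewhere.
A = [[-4, -11.29], [1, 0]].
A[0,1] = -11.29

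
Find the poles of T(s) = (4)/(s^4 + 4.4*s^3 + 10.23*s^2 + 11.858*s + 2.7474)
Set denominator = 0: s^4 + 4.4*s^3 + 10.23*s^2 + 11.858*s + 2.7474 = (s + 0.3)(s + 1.9)(s^2 + 2.2*s + 4.82) = 0 → Poles: -0.3, -1.1 + 1.9j, -1.1 - 1.9j, -1.9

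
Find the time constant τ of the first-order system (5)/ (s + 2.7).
First-order system: τ = -1/pole. Pole = -2.7. τ = -1/(-2.7) = 0.3704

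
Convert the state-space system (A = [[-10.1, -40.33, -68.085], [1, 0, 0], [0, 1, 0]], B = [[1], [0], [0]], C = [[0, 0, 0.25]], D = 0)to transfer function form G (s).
G(s) = C(sI - A)⁻¹B + D.
Characteristic polynomial det(sI - A) = s^3 + 10.1*s^2 + 40.33*s + 68.085.
Numerator from C·adj(sI-A)·B + D·det(sI-A) = 0.25.
G(s) = (0.25)/(s^3 + 10.1*s^2 + 40.33*s + 68.085)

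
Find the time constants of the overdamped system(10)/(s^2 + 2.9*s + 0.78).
Overdamped: real poles at -0.3, -2.6. τ = -1/pole → τ₁ = 3.333, τ₂ = 0.3846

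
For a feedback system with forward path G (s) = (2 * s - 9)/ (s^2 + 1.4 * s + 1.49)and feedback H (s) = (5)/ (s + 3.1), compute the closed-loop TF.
Closed-loop T = G/(1+GH).
Numerator: G_num * H_den = 2*s^2 - 2.8*s - 27.9.
Denominator: G_den * H_den + G_num * H_num = (s^3 + 4.5*s^2 + 5.83*s + 4.619) + (10*s - 45) = s^3 + 4.5*s^2 + 15.83*s - 40.381.
T(s) = (2*s^2 - 2.8*s - 27.9)/(s^3 + 4.5*s^2 + 15.83*s - 40.381)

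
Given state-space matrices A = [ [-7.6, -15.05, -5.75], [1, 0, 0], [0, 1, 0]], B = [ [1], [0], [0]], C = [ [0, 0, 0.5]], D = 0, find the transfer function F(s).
F(s) = C(sI - A)⁻¹B + D.
Characteristic polynomial det(sI - A) = s^3 + 7.6*s^2 + 15.05*s + 5.75.
Numerator from C·adj(sI-A)·B + D·det(sI-A) = 0.5.
F(s) = (0.5)/(s^3 + 7.6*s^2 + 15.05*s + 5.75)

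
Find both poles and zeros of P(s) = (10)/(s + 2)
Set denominator = 0: s + 2 = 0 → Poles: -2
Numerator is a nonzero constant (10) → Zeros: none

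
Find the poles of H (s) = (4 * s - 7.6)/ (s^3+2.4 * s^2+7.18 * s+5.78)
Set denominator = 0: s^3 + 2.4*s^2 + 7.18*s + 5.78 = (s + 1)(s^2 + 1.4*s + 5.78) = 0 → Poles: -0.7 + 2.3j, -0.7 - 2.3j, -1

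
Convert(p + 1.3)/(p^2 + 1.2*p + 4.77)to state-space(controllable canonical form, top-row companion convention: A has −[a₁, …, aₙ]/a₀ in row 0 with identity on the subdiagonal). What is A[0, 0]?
Reachable canonical form for den = p^2 + 1.2*p + 4.77: top row of A = -[a₁,a₂,...,aₙ]/a₀, ones on the subdiagonal, zeros elsewhere.
A = [[-1.2, -4.77], [1, 0]].
A[0,0] = -1.2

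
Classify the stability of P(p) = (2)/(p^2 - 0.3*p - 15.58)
Denominator: p^2 - 0.3*p - 15.58 = (p - 4.1)(p + 3.8). Poles: -3.8, 4.1. Unstable (1 pole(s) in RHP)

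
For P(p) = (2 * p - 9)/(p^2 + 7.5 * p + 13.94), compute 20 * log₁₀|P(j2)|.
Substitute p = j*2: P(j2) = -0.0909811 + 0.53971j.
|P(j2)| = sqrt(Re² + Im²) = 0.5473.
20*log₁₀(0.5473) = -5.24 dB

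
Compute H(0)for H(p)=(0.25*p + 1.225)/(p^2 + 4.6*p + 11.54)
DC gain = H(0) = num(0)/den(0) = 1.225/11.54 = 0.1062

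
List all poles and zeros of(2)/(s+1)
Set denominator = 0: s + 1 = 0 → Poles: -1
Numerator is a nonzero constant (2) → Zeros: none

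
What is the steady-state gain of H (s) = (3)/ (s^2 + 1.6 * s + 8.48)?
DC gain = H(0) = num(0)/den(0) = 3/8.48 = 0.3538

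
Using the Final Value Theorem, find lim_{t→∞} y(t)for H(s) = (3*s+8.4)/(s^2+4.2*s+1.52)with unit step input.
FVT: lim_{t→∞} y(t) = lim_{s→0} s*Y(s) where Y(s) = H(s)/s.
= lim_{s→0} H(s) = H(0) = num(0)/den(0) = 8.4/1.52 = 5.526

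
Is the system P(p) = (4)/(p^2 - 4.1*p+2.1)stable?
Denominator: p^2 - 4.1*p + 2.1 = (p - 0.6)(p - 3.5). Poles: 0.6, 3.5. All Re(p)<0: No (unstable)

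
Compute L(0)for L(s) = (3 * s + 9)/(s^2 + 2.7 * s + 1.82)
DC gain = L(0) = num(0)/den(0) = 9/1.82 = 4.945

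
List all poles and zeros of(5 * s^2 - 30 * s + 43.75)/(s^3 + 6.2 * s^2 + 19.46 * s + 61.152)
Set denominator = 0: s^3 + 6.2*s^2 + 19.46*s + 61.152 = (s + 4.8)(s^2 + 1.4*s + 12.74) = 0 → Poles: -0.7 + 3.5j, -0.7 - 3.5j, -4.8
Set numerator = 0: 5*s^2 - 30*s + 43.75 = 5*(s - 3.5)(s - 2.5) = 0 → Zeros: 2.5, 3.5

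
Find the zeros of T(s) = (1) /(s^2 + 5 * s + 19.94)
Numerator is a nonzero constant (1) → Zeros: none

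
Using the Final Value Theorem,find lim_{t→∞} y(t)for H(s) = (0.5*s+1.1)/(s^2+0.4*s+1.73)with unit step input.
FVT: lim_{t→∞} y(t) = lim_{s→0} s*Y(s) where Y(s) = H(s)/s.
= lim_{s→0} H(s) = H(0) = num(0)/den(0) = 1.1/1.73 = 0.6358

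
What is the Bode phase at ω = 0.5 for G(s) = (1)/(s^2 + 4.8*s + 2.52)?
Substitute s = j*0.5: G(j0.5) = 0.208011 - 0.219923j.
∠G(j0.5) = atan2(Im, Re) = atan2(-0.219923, 0.208011) = -46.59°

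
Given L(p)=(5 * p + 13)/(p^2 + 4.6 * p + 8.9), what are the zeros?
Set numerator = 0: 5*p + 13 = 0 → Zeros: -2.6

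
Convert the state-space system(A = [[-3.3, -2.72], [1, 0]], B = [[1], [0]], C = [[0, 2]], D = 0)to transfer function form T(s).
T(s) = C(sI - A)⁻¹B + D.
Characteristic polynomial det(sI - A) = s^2 + 3.3*s + 2.72.
Numerator from C·adj(sI-A)·B + D·det(sI-A) = 2.
T(s) = (2)/(s^2 + 3.3*s + 2.72)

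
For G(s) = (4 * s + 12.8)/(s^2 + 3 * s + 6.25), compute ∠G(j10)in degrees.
Substitute s = j*10: G(j10) = -0 - 0.426667j.
∠G(j10) = atan2(Im, Re) = atan2(-0.426667, -0) = -90.00°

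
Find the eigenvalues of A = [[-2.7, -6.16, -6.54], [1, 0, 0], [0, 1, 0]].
Eigenvalues solve det(λI - A) = 0.
Characteristic polynomial: λ^3 + 2.7*λ^2 + 6.16*λ + 6.54 = 0.
Factor: (λ + 1.5)(λ^2 + 1.2*λ + 4.36) = 0.
Roots: -0.6 + 2j, -0.6 - 2j, -1.5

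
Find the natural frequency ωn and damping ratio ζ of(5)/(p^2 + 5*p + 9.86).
Underdamped: complex pole -2.5 + 1.9j. ωn = |pole| = 3.14, ζ = -Re(pole)/ωn = 0.7962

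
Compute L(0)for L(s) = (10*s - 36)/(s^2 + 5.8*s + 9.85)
DC gain = L(0) = num(0)/den(0) = -36/9.85 = -3.655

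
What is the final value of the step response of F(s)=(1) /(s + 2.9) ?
FVT: lim_{t→∞} y(t) = lim_{s→0} s*Y(s) where Y(s) = F(s)/s.
= lim_{s→0} F(s) = F(0) = num(0)/den(0) = 1/2.9 = 0.3448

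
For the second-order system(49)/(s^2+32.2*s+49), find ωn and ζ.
Standard form: ωn²/(s²+2ζωn·s+ωn²).
const=49=ωn² → ωn=7, s coeff=32.2=2ζωn → ζ=2.3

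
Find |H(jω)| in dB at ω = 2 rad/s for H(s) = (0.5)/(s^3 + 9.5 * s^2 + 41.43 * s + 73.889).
Substitute s = j*2: H(j2) = 0.00260366 - 0.0054309j.
|H(j2)| = sqrt(Re² + Im²) = 0.006023.
20*log₁₀(0.006023) = -44.40 dB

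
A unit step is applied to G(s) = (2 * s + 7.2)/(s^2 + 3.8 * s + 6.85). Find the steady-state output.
FVT: lim_{t→∞} y(t) = lim_{s→0} s*Y(s) where Y(s) = G(s)/s.
= lim_{s→0} G(s) = G(0) = num(0)/den(0) = 7.2/6.85 = 1.051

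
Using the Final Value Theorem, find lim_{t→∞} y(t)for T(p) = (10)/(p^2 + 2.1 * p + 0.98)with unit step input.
FVT: lim_{t→∞} y(t) = lim_{p→0} p*Y(p) where Y(p) = T(p)/p.
= lim_{p→0} T(p) = T(0) = num(0)/den(0) = 10/0.98 = 10.2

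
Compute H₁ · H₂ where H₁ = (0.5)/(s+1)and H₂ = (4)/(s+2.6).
Series: H = H₁ · H₂ = (n₁·n₂)/(d₁·d₂).
Num: n₁·n₂ = 2. Den: d₁·d₂ = s^2 + 3.6*s + 2.6.
H(s) = (2)/(s^2 + 3.6*s + 2.6)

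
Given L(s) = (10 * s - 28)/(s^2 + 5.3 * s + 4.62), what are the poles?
Set denominator = 0: s^2 + 5.3*s + 4.62 = (s + 4.2)(s + 1.1) = 0 → Poles: -1.1, -4.2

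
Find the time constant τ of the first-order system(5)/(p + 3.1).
First-order system: τ = -1/pole. Pole = -3.1. τ = -1/(-3.1) = 0.3226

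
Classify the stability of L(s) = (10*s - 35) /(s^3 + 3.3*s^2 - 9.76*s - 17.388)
Denominator: s^3 + 3.3*s^2 - 9.76*s - 17.388 = (s - 2.7)(s + 1.4)(s + 4.6). Poles: -1.4, -4.6, 2.7. Unstable (1 pole(s) in RHP)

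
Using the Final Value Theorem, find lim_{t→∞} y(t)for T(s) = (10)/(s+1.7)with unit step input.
FVT: lim_{t→∞} y(t) = lim_{s→0} s*Y(s) where Y(s) = T(s)/s.
= lim_{s→0} T(s) = T(0) = num(0)/den(0) = 10/1.7 = 5.882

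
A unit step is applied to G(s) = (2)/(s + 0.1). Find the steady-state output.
FVT: lim_{t→∞} y(t) = lim_{s→0} s*Y(s) where Y(s) = G(s)/s.
= lim_{s→0} G(s) = G(0) = num(0)/den(0) = 2/0.1 = 20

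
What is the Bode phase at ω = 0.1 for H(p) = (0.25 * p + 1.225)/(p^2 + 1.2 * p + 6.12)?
Substitute p = j*0.1: H(j0.1) = 0.200494 + 0.000153964j.
∠H(j0.1) = atan2(Im, Re) = atan2(0.000153964, 0.200494) = 0.04°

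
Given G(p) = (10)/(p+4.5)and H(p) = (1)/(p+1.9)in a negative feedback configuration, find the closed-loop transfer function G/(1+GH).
Closed-loop T = G/(1+GH).
Numerator: G_num * H_den = 10*p + 19.
Denominator: G_den * H_den + G_num * H_num = (p^2 + 6.4*p + 8.55) + (10) = p^2 + 6.4*p + 18.55.
T(p) = (10*p + 19)/(p^2 + 6.4*p + 18.55)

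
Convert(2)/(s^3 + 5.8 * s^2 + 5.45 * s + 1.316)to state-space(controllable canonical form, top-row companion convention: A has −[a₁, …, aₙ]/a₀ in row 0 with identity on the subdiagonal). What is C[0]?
Reachable canonical form: C = numerator coefficients (right-aligned, zero-padded to length n).
num = 2, C = [[0, 0, 2]].
C[0] = 0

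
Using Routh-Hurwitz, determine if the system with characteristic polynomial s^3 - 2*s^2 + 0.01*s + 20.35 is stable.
Routh array:
s^3: [1, 0.01]; s^2: [-2, 20.35]; s^1: [10.185]; s^0: [20.35]
First column: [1, -2, 10.185, 20.35]. Sign changes = 2.
No, unstable (2 RHP root(s))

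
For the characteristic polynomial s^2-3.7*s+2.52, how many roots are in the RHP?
s^2 - 3.7*s + 2.52 = (s - 0.9)(s - 2.8). Poles: 0.9, 2.8. RHP poles (Re>0): 2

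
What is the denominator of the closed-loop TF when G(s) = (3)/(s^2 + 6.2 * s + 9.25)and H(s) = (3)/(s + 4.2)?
Characteristic poly = G_den * H_den + G_num * H_num = (s^3 + 10.4*s^2 + 35.29*s + 38.85) + (9) = s^3 + 10.4*s^2 + 35.29*s + 47.85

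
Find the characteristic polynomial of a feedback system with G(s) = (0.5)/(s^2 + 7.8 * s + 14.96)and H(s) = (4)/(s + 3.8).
Characteristic poly = G_den * H_den + G_num * H_num = (s^3 + 11.6*s^2 + 44.6*s + 56.848) + (2) = s^3 + 11.6*s^2 + 44.6*s + 58.848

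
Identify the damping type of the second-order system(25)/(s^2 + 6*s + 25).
Standard form: ωn²/(s²+2ζωn·s+ωn²) gives ωn=5, ζ=0.6.
Underdamped (ζ = 0.6 < 1)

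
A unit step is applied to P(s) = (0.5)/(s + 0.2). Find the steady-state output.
FVT: lim_{t→∞} y(t) = lim_{s→0} s*Y(s) where Y(s) = P(s)/s.
= lim_{s→0} P(s) = P(0) = num(0)/den(0) = 0.5/0.2 = 2.5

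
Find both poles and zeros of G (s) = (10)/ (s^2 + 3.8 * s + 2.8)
Set denominator = 0: s^2 + 3.8*s + 2.8 = (s + 1)(s + 2.8) = 0 → Poles: -1, -2.8
Numerator is a nonzero constant (10) → Zeros: none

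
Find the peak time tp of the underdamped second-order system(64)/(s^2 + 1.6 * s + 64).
Standard form: ωn²/(s²+2ζωn·s+ωn²) → ωn = 8, ζ = 0.1.
ωd = ωn·√(1-ζ²) = 8·√(1-0.1²) = 7.96.
tp = π/ωd = π/7.96 = 0.3947 s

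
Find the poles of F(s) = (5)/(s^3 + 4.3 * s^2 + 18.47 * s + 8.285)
Set denominator = 0: s^3 + 4.3*s^2 + 18.47*s + 8.285 = (s + 0.5)(s^2 + 3.8*s + 16.57) = 0 → Poles: -0.5, -1.9 + 3.6j, -1.9 - 3.6j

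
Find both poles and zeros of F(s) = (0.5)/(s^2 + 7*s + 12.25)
Set denominator = 0: s^2 + 7*s + 12.25 = (s + 3.5)(s + 3.5) = 0 → Poles: -3.5, -3.5
Numerator is a nonzero constant (0.5) → Zeros: none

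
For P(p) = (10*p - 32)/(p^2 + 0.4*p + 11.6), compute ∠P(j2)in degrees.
Substitute p = j*2: P(j2) = -3.89041 + 3.0411j.
∠P(j2) = atan2(Im, Re) = atan2(3.0411, -3.89041) = 141.99°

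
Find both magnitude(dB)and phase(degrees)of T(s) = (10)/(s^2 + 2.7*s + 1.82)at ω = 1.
Substitute s = j*1: T(j1) = 1.02984 - 3.39094j.
|T| = 20*log₁₀(sqrt(Re²+Im²)) = 10.99 dB.
∠T = atan2(Im, Re) = -73.11°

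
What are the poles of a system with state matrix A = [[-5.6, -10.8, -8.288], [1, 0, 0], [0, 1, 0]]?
Eigenvalues solve det(λI - A) = 0.
Characteristic polynomial: λ^3 + 5.6*λ^2 + 10.8*λ + 8.288 = 0.
Factor: (λ + 2.8)(λ^2 + 2.8*λ + 2.96) = 0.
Roots: -1.4 + 1j, -1.4 - 1j, -2.8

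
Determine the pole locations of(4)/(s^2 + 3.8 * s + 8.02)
Set denominator = 0: s^2 + 3.8*s + 8.02 = 0 → Poles: -1.9 + 2.1j, -1.9 - 2.1j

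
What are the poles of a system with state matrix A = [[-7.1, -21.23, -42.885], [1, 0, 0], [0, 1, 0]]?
Eigenvalues solve det(λI - A) = 0.
Characteristic polynomial: λ^3 + 7.1*λ^2 + 21.23*λ + 42.885 = 0.
Factor: (λ + 4.5)(λ^2 + 2.6*λ + 9.53) = 0.
Roots: -1.3 + 2.8j, -1.3 - 2.8j, -4.5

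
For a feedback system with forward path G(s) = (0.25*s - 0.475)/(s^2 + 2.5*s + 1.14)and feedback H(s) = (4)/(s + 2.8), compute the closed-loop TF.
Closed-loop T = G/(1+GH).
Numerator: G_num * H_den = 0.25*s^2 + 0.225*s - 1.33.
Denominator: G_den * H_den + G_num * H_num = (s^3 + 5.3*s^2 + 8.14*s + 3.192) + (s - 1.9) = s^3 + 5.3*s^2 + 9.14*s + 1.292.
T(s) = (0.25*s^2 + 0.225*s - 1.33)/(s^3 + 5.3*s^2 + 9.14*s + 1.292)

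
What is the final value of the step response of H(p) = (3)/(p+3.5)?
FVT: lim_{t→∞} y(t) = lim_{p→0} p*Y(p) where Y(p) = H(p)/p.
= lim_{p→0} H(p) = H(0) = num(0)/den(0) = 3/3.5 = 0.8571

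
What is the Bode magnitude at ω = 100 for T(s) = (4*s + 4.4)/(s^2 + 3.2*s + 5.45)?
Substitute s = j*100: T(j100) = 0.000840295 - 0.0399949j.
|T(j100)| = sqrt(Re² + Im²) = 0.04.
20*log₁₀(0.04) = -27.96 dB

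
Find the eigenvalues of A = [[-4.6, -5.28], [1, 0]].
Eigenvalues solve det(λI - A) = 0.
Characteristic polynomial: λ^2 + 4.6*λ + 5.28 = 0.
Factor: (λ + 2.2)(λ + 2.4) = 0.
Roots: -2.2, -2.4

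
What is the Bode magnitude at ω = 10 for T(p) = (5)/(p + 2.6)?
Substitute p = j*10: T(j10) = 0.121768 - 0.46834j.
|T(j10)| = sqrt(Re² + Im²) = 0.4839.
20*log₁₀(0.4839) = -6.30 dB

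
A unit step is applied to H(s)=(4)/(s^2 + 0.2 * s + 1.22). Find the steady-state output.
FVT: lim_{t→∞} y(t) = lim_{s→0} s*Y(s) where Y(s) = H(s)/s.
= lim_{s→0} H(s) = H(0) = num(0)/den(0) = 4/1.22 = 3.279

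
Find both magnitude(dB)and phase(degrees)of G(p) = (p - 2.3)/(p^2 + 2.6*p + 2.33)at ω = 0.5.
Substitute p = j*0.5: G(j0.5) = -0.687122 + 0.669836j.
|G| = 20*log₁₀(sqrt(Re²+Im²)) = -0.36 dB.
∠G = atan2(Im, Re) = 135.73°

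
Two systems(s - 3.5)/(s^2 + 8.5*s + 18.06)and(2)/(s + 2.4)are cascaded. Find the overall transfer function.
Series: H = H₁ · H₂ = (n₁·n₂)/(d₁·d₂).
Num: n₁·n₂ = 2*s - 7. Den: d₁·d₂ = s^3 + 10.9*s^2 + 38.46*s + 43.344.
H(s) = (2*s - 7)/(s^3 + 10.9*s^2 + 38.46*s + 43.344)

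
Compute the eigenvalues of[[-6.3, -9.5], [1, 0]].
Eigenvalues solve det(λI - A) = 0.
Characteristic polynomial: λ^2 + 6.3*λ + 9.5 = 0.
Factor: (λ + 2.5)(λ + 3.8) = 0.
Roots: -2.5, -3.8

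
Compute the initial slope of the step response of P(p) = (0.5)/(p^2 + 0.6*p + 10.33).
IVT: y'(0⁺) = lim_{p→∞} p²·Y(p) = lim_{p→∞} p·P(p).
deg(num) = 0, deg(den) = 2, relative degree = 2 ≥ 2, so p·P(p) → 0. Initial slope = 0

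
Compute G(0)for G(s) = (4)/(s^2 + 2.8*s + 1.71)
DC gain = G(0) = num(0)/den(0) = 4/1.71 = 2.339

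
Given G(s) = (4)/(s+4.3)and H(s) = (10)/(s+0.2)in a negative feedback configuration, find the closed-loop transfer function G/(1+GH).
Closed-loop T = G/(1+GH).
Numerator: G_num * H_den = 4*s + 0.8.
Denominator: G_den * H_den + G_num * H_num = (s^2 + 4.5*s + 0.86) + (40) = s^2 + 4.5*s + 40.86.
T(s) = (4*s + 0.8)/(s^2 + 4.5*s + 40.86)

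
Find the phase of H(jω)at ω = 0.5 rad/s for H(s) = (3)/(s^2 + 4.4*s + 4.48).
Substitute s = j*0.5: H(j0.5) = 0.558222 - 0.290328j.
∠H(j0.5) = atan2(Im, Re) = atan2(-0.290328, 0.558222) = -27.48°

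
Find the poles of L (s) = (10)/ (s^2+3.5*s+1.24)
Set denominator = 0: s^2 + 3.5*s + 1.24 = (s + 3.1)(s + 0.4) = 0 → Poles: -0.4, -3.1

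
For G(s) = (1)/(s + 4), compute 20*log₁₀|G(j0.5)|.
Substitute s = j*0.5: G(j0.5) = 0.246154 - 0.0307692j.
|G(j0.5)| = sqrt(Re² + Im²) = 0.2481.
20*log₁₀(0.2481) = -12.11 dB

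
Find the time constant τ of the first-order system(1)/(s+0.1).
First-order system: τ = -1/pole. Pole = -0.1. τ = -1/(-0.1) = 10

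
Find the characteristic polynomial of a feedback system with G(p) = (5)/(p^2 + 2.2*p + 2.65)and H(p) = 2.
Characteristic poly = G_den * H_den + G_num * H_num = (p^2 + 2.2*p + 2.65) + (10) = p^2 + 2.2*p + 12.65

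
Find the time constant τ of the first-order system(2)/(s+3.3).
First-order system: τ = -1/pole. Pole = -3.3. τ = -1/(-3.3) = 0.303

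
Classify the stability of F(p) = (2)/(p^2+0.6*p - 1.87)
Denominator: p^2 + 0.6*p - 1.87 = (p - 1.1)(p + 1.7). Poles: -1.7, 1.1. Unstable (1 pole(s) in RHP)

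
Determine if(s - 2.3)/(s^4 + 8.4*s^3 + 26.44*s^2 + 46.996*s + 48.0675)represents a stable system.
Denominator: s^4 + 8.4*s^3 + 26.44*s^2 + 46.996*s + 48.0675 = (s + 2.9)(s + 3.9)(s^2 + 1.6*s + 4.25). Poles: -0.8 + 1.9j, -0.8 - 1.9j, -2.9, -3.9. All Re(p)<0: Yes (stable)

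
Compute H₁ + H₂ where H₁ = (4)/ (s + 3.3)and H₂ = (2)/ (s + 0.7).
Parallel: H = H₁ + H₂ = (n₁·d₂ + n₂·d₁)/(d₁·d₂).
n₁·d₂ = 4*s + 2.8. n₂·d₁ = 2*s + 6.6. Sum = 6*s + 9.4. d₁·d₂ = s^2 + 4*s + 2.31.
H(s) = (6*s + 9.4)/(s^2 + 4*s + 2.31)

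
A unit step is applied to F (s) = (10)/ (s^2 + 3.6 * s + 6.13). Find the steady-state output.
FVT: lim_{t→∞} y(t) = lim_{s→0} s*Y(s) where Y(s) = F(s)/s.
= lim_{s→0} F(s) = F(0) = num(0)/den(0) = 10/6.13 = 1.631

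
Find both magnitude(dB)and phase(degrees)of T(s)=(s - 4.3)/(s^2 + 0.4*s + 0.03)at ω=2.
Substitute s = j*2: T(j2) = 1.13841 - 0.274375j.
|T| = 20*log₁₀(sqrt(Re²+Im²)) = 1.37 dB.
∠T = atan2(Im, Re) = -13.55°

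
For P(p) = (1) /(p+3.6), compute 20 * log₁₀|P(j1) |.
Substitute p = j*1: P(j1) = 0.25788 - 0.0716332j.
|P(j1)| = sqrt(Re² + Im²) = 0.2676.
20*log₁₀(0.2676) = -11.45 dB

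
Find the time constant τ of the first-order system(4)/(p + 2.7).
First-order system: τ = -1/pole. Pole = -2.7. τ = -1/(-2.7) = 0.3704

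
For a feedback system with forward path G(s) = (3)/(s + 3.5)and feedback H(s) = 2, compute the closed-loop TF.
Closed-loop T = G/(1+GH).
Numerator: G_num * H_den = 3.
Denominator: G_den * H_den + G_num * H_num = (s + 3.5) + (6) = s + 9.5.
T(s) = (3)/(s + 9.5)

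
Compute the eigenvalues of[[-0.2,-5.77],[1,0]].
Eigenvalues solve det(λI - A) = 0.
Characteristic polynomial: λ^2 + 0.2*λ + 5.77 = 0.
Roots: -0.1 + 2.4j, -0.1 - 2.4j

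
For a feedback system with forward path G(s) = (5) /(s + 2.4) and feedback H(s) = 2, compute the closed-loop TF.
Closed-loop T = G/(1+GH).
Numerator: G_num * H_den = 5.
Denominator: G_den * H_den + G_num * H_num = (s + 2.4) + (10) = s + 12.4.
T(s) = (5)/(s + 12.4)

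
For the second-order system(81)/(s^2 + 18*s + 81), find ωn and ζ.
Standard form: ωn²/(s²+2ζωn·s+ωn²).
const=81=ωn² → ωn=9, s coeff=18=2ζωn → ζ=1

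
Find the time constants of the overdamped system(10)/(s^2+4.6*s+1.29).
Overdamped: real poles at -4.3, -0.3. τ = -1/pole → τ₁ = 0.2326, τ₂ = 3.333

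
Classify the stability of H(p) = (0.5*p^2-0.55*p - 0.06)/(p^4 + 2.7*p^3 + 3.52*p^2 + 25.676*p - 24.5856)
Denominator: p^4 + 2.7*p^3 + 3.52*p^2 + 25.676*p - 24.5856 = (p - 0.8)(p + 3.9)(p^2 - 0.4*p + 7.88). Poles: -3.9, 0.2 + 2.8j, 0.2 - 2.8j, 0.8. Unstable (3 pole(s) in RHP)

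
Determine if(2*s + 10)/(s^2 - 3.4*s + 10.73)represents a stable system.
Denominator: s^2 - 3.4*s + 10.73. Poles: 1.7 + 2.8j, 1.7 - 2.8j. All Re(p)<0: No (unstable)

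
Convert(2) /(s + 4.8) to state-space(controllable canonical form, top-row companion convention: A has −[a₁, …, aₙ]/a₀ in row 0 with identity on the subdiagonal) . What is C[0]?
Reachable canonical form: C = numerator coefficients (right-aligned, zero-padded to length n).
num = 2, C = [[2]].
C[0] = 2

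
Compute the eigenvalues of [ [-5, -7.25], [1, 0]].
Eigenvalues solve det(λI - A) = 0.
Characteristic polynomial: λ^2 + 5*λ + 7.25 = 0.
Roots: -2.5 + 1j, -2.5 - 1j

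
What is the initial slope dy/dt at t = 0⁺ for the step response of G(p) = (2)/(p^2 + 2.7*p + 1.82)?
IVT: y'(0⁺) = lim_{p→∞} p²·Y(p) = lim_{p→∞} p·G(p).
deg(num) = 0, deg(den) = 2, relative degree = 2 ≥ 2, so p·G(p) → 0. Initial slope = 0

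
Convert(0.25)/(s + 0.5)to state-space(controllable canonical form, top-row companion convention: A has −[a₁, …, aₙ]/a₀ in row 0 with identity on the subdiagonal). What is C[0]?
Reachable canonical form: C = numerator coefficients (right-aligned, zero-padded to length n).
num = 0.25, C = [[0.25]].
C[0] = 0.25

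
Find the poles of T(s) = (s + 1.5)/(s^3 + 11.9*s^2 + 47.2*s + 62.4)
Set denominator = 0: s^3 + 11.9*s^2 + 47.2*s + 62.4 = (s + 4)(s + 3.9)(s + 4) = 0 → Poles: -3.9, -4, -4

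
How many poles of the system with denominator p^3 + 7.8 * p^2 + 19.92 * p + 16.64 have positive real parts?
p^3 + 7.8*p^2 + 19.92*p + 16.64 = (p + 2.6)(p + 3.2)(p + 2). Poles: -2, -2.6, -3.2. RHP poles (Re>0): 0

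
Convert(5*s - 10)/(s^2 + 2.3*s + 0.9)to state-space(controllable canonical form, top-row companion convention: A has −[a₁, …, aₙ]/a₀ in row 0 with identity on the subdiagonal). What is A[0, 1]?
Reachable canonical form for den = s^2 + 2.3*s + 0.9: top row of A = -[a₁,a₂,...,aₙ]/a₀, ones on the subdiagonal, zeros elsewhere.
A = [[-2.3, -0.9], [1, 0]].
A[0,1] = -0.9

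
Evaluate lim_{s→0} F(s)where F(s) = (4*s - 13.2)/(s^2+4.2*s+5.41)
DC gain = F(0) = num(0)/den(0) = -13.2/5.41 = -2.44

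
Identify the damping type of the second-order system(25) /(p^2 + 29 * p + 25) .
Standard form: ωn²/(p²+2ζωn·p+ωn²) gives ωn=5, ζ=2.9.
Overdamped (ζ = 2.9 > 1)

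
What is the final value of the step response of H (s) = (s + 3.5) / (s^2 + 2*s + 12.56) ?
FVT: lim_{t→∞} y(t) = lim_{s→0} s*Y(s) where Y(s) = H(s)/s.
= lim_{s→0} H(s) = H(0) = num(0)/den(0) = 3.5/12.56 = 0.2787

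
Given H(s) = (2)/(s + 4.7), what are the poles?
Set denominator = 0: s + 4.7 = 0 → Poles: -4.7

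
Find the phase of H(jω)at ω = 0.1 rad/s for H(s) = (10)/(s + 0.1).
Substitute s = j*0.1: H(j0.1) = 50 - 50j.
∠H(j0.1) = atan2(Im, Re) = atan2(-50, 50) = -45.00°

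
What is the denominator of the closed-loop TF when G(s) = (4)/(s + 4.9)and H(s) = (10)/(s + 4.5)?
Characteristic poly = G_den * H_den + G_num * H_num = (s^2 + 9.4*s + 22.05) + (40) = s^2 + 9.4*s + 62.05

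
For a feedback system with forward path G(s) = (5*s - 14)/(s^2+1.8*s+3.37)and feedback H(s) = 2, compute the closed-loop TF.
Closed-loop T = G/(1+GH).
Numerator: G_num * H_den = 5*s - 14.
Denominator: G_den * H_den + G_num * H_num = (s^2 + 1.8*s + 3.37) + (10*s - 28) = s^2 + 11.8*s - 24.63.
T(s) = (5*s - 14)/(s^2 + 11.8*s - 24.63)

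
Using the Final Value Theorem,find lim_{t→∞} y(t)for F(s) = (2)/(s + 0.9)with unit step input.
FVT: lim_{t→∞} y(t) = lim_{s→0} s*Y(s) where Y(s) = F(s)/s.
= lim_{s→0} F(s) = F(0) = num(0)/den(0) = 2/0.9 = 2.222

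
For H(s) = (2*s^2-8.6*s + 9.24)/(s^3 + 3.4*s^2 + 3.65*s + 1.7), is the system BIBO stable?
Denominator: s^3 + 3.4*s^2 + 3.65*s + 1.7 = (s + 2)(s^2 + 1.4*s + 0.85). Poles: -0.7 + 0.6j, -0.7 - 0.6j, -2. All Re(p)<0: Yes (stable)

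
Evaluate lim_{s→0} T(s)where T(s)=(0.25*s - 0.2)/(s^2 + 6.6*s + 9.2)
DC gain = T(0) = num(0)/den(0) = -0.2/9.2 = -0.02174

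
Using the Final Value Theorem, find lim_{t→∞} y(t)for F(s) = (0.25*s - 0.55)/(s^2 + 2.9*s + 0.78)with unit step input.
FVT: lim_{t→∞} y(t) = lim_{s→0} s*Y(s) where Y(s) = F(s)/s.
= lim_{s→0} F(s) = F(0) = num(0)/den(0) = -0.55/0.78 = -0.7051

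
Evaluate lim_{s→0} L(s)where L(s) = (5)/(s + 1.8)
DC gain = L(0) = num(0)/den(0) = 5/1.8 = 2.778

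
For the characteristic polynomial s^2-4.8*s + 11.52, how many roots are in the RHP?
Poles: 2.4 + 2.4j, 2.4 - 2.4j. RHP poles (Re>0): 2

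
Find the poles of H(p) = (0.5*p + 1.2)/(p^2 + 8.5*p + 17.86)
Set denominator = 0: p^2 + 8.5*p + 17.86 = (p + 3.8)(p + 4.7) = 0 → Poles: -3.8, -4.7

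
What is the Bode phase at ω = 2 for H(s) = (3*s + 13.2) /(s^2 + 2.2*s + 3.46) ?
Substitute s = j*2: H(j2) = 0.980684 - 3.12036j.
∠H(j2) = atan2(Im, Re) = atan2(-3.12036, 0.980684) = -72.55°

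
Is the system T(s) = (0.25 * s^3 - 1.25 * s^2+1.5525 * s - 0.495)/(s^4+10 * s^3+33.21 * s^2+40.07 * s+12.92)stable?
Denominator: s^4 + 10*s^3 + 33.21*s^2 + 40.07*s + 12.92 = (s + 1.7)(s + 3.8)(s + 0.5)(s + 4). Poles: -0.5, -1.7, -3.8, -4. All Re(p)<0: Yes (stable)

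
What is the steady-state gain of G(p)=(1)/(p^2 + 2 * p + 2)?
DC gain = G(0) = num(0)/den(0) = 1/2 = 0.5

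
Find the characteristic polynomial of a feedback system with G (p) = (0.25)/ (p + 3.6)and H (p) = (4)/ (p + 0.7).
Characteristic poly = G_den * H_den + G_num * H_num = (p^2 + 4.3*p + 2.52) + (1) = p^2 + 4.3*p + 3.52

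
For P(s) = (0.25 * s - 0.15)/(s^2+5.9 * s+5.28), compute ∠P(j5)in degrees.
Substitute s = j*5: P(j5) = 0.0316354 - 0.0160627j.
∠P(j5) = atan2(Im, Re) = atan2(-0.0160627, 0.0316354) = -26.92°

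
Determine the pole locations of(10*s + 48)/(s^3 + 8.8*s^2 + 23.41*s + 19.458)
Set denominator = 0: s^3 + 8.8*s^2 + 23.41*s + 19.458 = (s + 1.8)(s + 4.7)(s + 2.3) = 0 → Poles: -1.8, -2.3, -4.7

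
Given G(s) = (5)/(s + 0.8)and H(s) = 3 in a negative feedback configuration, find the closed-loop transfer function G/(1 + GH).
Closed-loop T = G/(1+GH).
Numerator: G_num * H_den = 5.
Denominator: G_den * H_den + G_num * H_num = (s + 0.8) + (15) = s + 15.8.
T(s) = (5)/(s + 15.8)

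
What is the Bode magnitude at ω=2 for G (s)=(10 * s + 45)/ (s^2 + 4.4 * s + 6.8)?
Substitute s = j*2: G(j2) = 3.54128 - 3.98687j.
|G(j2)| = sqrt(Re² + Im²) = 5.333.
20*log₁₀(5.333) = 14.54 dB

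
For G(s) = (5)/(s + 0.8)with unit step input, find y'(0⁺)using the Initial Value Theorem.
IVT: y'(0⁺) = lim_{s→∞} s²·Y(s) = lim_{s→∞} s·G(s).
deg(num) = 0, deg(den) = 1, relative degree = 1, so s·G(s) → (leading num)/(leading den) = 5/1 = 5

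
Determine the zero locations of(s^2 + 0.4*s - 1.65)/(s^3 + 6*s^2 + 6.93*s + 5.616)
Set numerator = 0: s^2 + 0.4*s - 1.65 = (s - 1.1)(s + 1.5) = 0 → Zeros: -1.5, 1.1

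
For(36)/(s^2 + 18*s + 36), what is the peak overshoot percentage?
Standard form: ωn²/(s²+2ζωn·s+ωn²) → ωn = 6, ζ = 1.5.
ζ ≥ 1, so the response is non-oscillatory: peak overshoot = 0%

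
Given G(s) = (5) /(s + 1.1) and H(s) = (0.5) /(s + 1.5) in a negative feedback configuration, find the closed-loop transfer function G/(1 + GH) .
Closed-loop T = G/(1+GH).
Numerator: G_num * H_den = 5*s + 7.5.
Denominator: G_den * H_den + G_num * H_num = (s^2 + 2.6*s + 1.65) + (2.5) = s^2 + 2.6*s + 4.15.
T(s) = (5*s + 7.5)/(s^2 + 2.6*s + 4.15)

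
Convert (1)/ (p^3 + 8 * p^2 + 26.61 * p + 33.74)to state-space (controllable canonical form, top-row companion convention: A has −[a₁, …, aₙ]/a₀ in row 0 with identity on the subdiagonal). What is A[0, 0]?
Reachable canonical form for den = p^3 + 8*p^2 + 26.61*p + 33.74: top row of A = -[a₁,a₂,...,aₙ]/a₀, ones on the subdiagonal, zeros elsewhere.
A = [[-8, -26.61, -33.74], [1, 0, 0], [0, 1, 0]].
A[0,0] = -8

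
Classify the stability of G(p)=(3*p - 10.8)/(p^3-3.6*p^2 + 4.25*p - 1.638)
Denominator: p^3 - 3.6*p^2 + 4.25*p - 1.638 = (p - 1.3)(p - 0.9)(p - 1.4). Poles: 0.9, 1.3, 1.4. Unstable (3 pole(s) in RHP)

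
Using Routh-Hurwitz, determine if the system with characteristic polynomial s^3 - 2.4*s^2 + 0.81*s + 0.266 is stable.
Routh array:
s^3: [1, 0.81]; s^2: [-2.4, 0.266]; s^1: [0.920833]; s^0: [0.266]
First column: [1, -2.4, 0.920833, 0.266]. Sign changes = 2.
No, unstable (2 RHP root(s))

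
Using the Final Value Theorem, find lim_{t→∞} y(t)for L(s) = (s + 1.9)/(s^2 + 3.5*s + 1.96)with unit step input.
FVT: lim_{t→∞} y(t) = lim_{s→0} s*Y(s) where Y(s) = L(s)/s.
= lim_{s→0} L(s) = L(0) = num(0)/den(0) = 1.9/1.96 = 0.9694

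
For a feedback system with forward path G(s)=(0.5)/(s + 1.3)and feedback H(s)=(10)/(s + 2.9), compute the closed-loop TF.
Closed-loop T = G/(1+GH).
Numerator: G_num * H_den = 0.5*s + 1.45.
Denominator: G_den * H_den + G_num * H_num = (s^2 + 4.2*s + 3.77) + (5) = s^2 + 4.2*s + 8.77.
T(s) = (0.5*s + 1.45)/(s^2 + 4.2*s + 8.77)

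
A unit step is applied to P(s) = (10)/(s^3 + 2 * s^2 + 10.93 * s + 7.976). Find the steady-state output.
FVT: lim_{t→∞} y(t) = lim_{s→0} s*Y(s) where Y(s) = P(s)/s.
= lim_{s→0} P(s) = P(0) = num(0)/den(0) = 10/7.976 = 1.254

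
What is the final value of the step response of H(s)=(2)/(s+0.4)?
FVT: lim_{t→∞} y(t) = lim_{s→0} s*Y(s) where Y(s) = H(s)/s.
= lim_{s→0} H(s) = H(0) = num(0)/den(0) = 2/0.4 = 5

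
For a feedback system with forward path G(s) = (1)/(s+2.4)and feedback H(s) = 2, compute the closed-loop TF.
Closed-loop T = G/(1+GH).
Numerator: G_num * H_den = 1.
Denominator: G_den * H_den + G_num * H_num = (s + 2.4) + (2) = s + 4.4.
T(s) = (1)/(s + 4.4)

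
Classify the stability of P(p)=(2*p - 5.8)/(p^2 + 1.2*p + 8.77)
Denominator: p^2 + 1.2*p + 8.77. Poles: -0.6 + 2.9j, -0.6 - 2.9j. Stable (all poles in LHP)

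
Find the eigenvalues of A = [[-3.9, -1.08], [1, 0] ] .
Eigenvalues solve det(λI - A) = 0.
Characteristic polynomial: λ^2 + 3.9*λ + 1.08 = 0.
Factor: (λ + 3.6)(λ + 0.3) = 0.
Roots: -0.3, -3.6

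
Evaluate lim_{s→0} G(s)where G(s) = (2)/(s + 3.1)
DC gain = G(0) = num(0)/den(0) = 2/3.1 = 0.6452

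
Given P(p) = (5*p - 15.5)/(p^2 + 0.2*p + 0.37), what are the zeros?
Set numerator = 0: 5*p - 15.5 = 0 → Zeros: 3.1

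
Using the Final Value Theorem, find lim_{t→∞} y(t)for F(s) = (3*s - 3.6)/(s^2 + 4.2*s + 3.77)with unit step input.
FVT: lim_{t→∞} y(t) = lim_{s→0} s*Y(s) where Y(s) = F(s)/s.
= lim_{s→0} F(s) = F(0) = num(0)/den(0) = -3.6/3.77 = -0.9549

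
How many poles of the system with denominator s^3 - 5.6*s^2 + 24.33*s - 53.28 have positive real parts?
s^3 - 5.6*s^2 + 24.33*s - 53.28 = (s - 3.2)(s^2 - 2.4*s + 16.65). Poles: 1.2 + 3.9j, 1.2 - 3.9j, 3.2. RHP poles (Re>0): 3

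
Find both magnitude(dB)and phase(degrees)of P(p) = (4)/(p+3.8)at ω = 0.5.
Substitute p = j*0.5: P(j0.5) = 1.03472 - 0.136147j.
|P| = 20*log₁₀(sqrt(Re²+Im²)) = 0.37 dB.
∠P = atan2(Im, Re) = -7.50°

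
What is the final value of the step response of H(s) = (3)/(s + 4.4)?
FVT: lim_{t→∞} y(t) = lim_{s→0} s*Y(s) where Y(s) = H(s)/s.
= lim_{s→0} H(s) = H(0) = num(0)/den(0) = 3/4.4 = 0.6818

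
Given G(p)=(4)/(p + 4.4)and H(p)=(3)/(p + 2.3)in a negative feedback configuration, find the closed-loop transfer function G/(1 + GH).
Closed-loop T = G/(1+GH).
Numerator: G_num * H_den = 4*p + 9.2.
Denominator: G_den * H_den + G_num * H_num = (p^2 + 6.7*p + 10.12) + (12) = p^2 + 6.7*p + 22.12.
T(p) = (4*p + 9.2)/(p^2 + 6.7*p + 22.12)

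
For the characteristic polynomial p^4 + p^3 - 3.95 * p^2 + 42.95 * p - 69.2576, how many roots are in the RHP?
p^4 + p^3 - 3.95*p^2 + 42.95*p - 69.2576 = (p - 1.6)(p + 4.6)(p^2 - 2*p + 9.41). Poles: -4.6, 1 + 2.9j, 1 - 2.9j, 1.6. RHP poles (Re>0): 3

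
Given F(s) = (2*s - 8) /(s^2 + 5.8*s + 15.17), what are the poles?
Set denominator = 0: s^2 + 5.8*s + 15.17 = 0 → Poles: -2.9 + 2.6j, -2.9 - 2.6j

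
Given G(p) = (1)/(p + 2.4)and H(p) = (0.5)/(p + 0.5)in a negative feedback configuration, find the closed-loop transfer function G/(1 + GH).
Closed-loop T = G/(1+GH).
Numerator: G_num * H_den = p + 0.5.
Denominator: G_den * H_den + G_num * H_num = (p^2 + 2.9*p + 1.2) + (0.5) = p^2 + 2.9*p + 1.7.
T(p) = (p + 0.5)/(p^2 + 2.9*p + 1.7)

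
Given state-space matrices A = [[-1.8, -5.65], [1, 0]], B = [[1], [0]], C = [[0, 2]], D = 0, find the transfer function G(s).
G(s) = C(sI - A)⁻¹B + D.
Characteristic polynomial det(sI - A) = s^2 + 1.8*s + 5.65.
Numerator from C·adj(sI-A)·B + D·det(sI-A) = 2.
G(s) = (2)/(s^2 + 1.8*s + 5.65)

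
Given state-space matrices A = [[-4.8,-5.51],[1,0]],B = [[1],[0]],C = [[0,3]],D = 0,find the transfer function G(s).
G(s) = C(sI - A)⁻¹B + D.
Characteristic polynomial det(sI - A) = s^2 + 4.8*s + 5.51.
Numerator from C·adj(sI-A)·B + D·det(sI-A) = 3.
G(s) = (3)/(s^2 + 4.8*s + 5.51)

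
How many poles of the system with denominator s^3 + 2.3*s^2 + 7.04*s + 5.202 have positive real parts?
s^3 + 2.3*s^2 + 7.04*s + 5.202 = (s + 0.9)(s^2 + 1.4*s + 5.78). Poles: -0.7 + 2.3j, -0.7 - 2.3j, -0.9. RHP poles (Re>0): 0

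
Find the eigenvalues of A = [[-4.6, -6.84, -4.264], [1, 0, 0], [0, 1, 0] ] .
Eigenvalues solve det(λI - A) = 0.
Characteristic polynomial: λ^3 + 4.6*λ^2 + 6.84*λ + 4.264 = 0.
Factor: (λ + 2.6)(λ^2 + 2*λ + 1.64) = 0.
Roots: -1 + 0.8j, -1 - 0.8j, -2.6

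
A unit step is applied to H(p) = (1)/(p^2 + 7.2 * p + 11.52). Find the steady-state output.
FVT: lim_{t→∞} y(t) = lim_{p→0} p*Y(p) where Y(p) = H(p)/p.
= lim_{p→0} H(p) = H(0) = num(0)/den(0) = 1/11.52 = 0.08681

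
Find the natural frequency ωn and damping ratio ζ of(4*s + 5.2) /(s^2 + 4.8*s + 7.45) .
Underdamped: complex pole -2.4 + 1.3j. ωn = |pole| = 2.729, ζ = -Re(pole)/ωn = 0.8793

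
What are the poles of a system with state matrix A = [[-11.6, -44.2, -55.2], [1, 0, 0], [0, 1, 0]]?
Eigenvalues solve det(λI - A) = 0.
Characteristic polynomial: λ^3 + 11.6*λ^2 + 44.2*λ + 55.2 = 0.
Factor: (λ + 4)(λ + 3)(λ + 4.6) = 0.
Roots: -3, -4, -4.6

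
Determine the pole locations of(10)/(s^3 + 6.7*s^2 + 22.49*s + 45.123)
Set denominator = 0: s^3 + 6.7*s^2 + 22.49*s + 45.123 = (s + 3.9)(s^2 + 2.8*s + 11.57) = 0 → Poles: -1.4 + 3.1j, -1.4 - 3.1j, -3.9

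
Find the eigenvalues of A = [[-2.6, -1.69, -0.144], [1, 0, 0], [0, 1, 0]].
Eigenvalues solve det(λI - A) = 0.
Characteristic polynomial: λ^3 + 2.6*λ^2 + 1.69*λ + 0.144 = 0.
Factor: (λ + 1.6)(λ + 0.9)(λ + 0.1) = 0.
Roots: -0.1, -0.9, -1.6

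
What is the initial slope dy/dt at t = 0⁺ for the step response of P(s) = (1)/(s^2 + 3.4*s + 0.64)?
IVT: y'(0⁺) = lim_{s→∞} s²·Y(s) = lim_{s→∞} s·P(s).
deg(num) = 0, deg(den) = 2, relative degree = 2 ≥ 2, so s·P(s) → 0. Initial slope = 0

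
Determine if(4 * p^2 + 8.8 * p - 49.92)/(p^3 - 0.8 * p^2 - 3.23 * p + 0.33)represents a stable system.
Denominator: p^3 - 0.8*p^2 - 3.23*p + 0.33 = (p - 0.1)(p - 2.2)(p + 1.5). Poles: -1.5, 0.1, 2.2. All Re(p)<0: No (unstable)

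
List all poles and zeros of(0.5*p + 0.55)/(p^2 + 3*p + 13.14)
Set denominator = 0: p^2 + 3*p + 13.14 = 0 → Poles: -1.5 + 3.3j, -1.5 - 3.3j
Set numerator = 0: 0.5*p + 0.55 = 0 → Zeros: -1.1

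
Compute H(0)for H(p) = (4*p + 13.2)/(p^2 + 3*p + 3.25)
DC gain = H(0) = num(0)/den(0) = 13.2/3.25 = 4.062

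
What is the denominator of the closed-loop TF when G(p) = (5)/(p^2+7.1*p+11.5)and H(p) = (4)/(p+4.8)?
Characteristic poly = G_den * H_den + G_num * H_num = (p^3 + 11.9*p^2 + 45.58*p + 55.2) + (20) = p^3 + 11.9*p^2 + 45.58*p + 75.2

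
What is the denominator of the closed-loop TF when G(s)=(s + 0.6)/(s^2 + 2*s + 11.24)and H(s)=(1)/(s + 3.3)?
Characteristic poly = G_den * H_den + G_num * H_num = (s^3 + 5.3*s^2 + 17.84*s + 37.092) + (s + 0.6) = s^3 + 5.3*s^2 + 18.84*s + 37.692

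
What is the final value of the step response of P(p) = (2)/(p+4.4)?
FVT: lim_{t→∞} y(t) = lim_{p→0} p*Y(p) where Y(p) = P(p)/p.
= lim_{p→0} P(p) = P(0) = num(0)/den(0) = 2/4.4 = 0.4545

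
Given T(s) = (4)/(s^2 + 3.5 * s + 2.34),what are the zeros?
Numerator is a nonzero constant (4) → Zeros: none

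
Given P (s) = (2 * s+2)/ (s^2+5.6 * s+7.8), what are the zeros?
Set numerator = 0: 2*s + 2 = 0 → Zeros: -1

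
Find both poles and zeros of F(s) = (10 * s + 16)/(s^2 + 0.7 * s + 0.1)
Set denominator = 0: s^2 + 0.7*s + 0.1 = (s + 0.2)(s + 0.5) = 0 → Poles: -0.2, -0.5
Set numerator = 0: 10*s + 16 = 0 → Zeros: -1.6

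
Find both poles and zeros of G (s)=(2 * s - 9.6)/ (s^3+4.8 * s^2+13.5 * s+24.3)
Set denominator = 0: s^3 + 4.8*s^2 + 13.5*s + 24.3 = (s + 3)(s^2 + 1.8*s + 8.1) = 0 → Poles: -0.9 + 2.7j, -0.9 - 2.7j, -3
Set numerator = 0: 2*s - 9.6 = 0 → Zeros: 4.8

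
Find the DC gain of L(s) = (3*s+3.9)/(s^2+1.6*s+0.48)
DC gain = L(0) = num(0)/den(0) = 3.9/0.48 = 8.125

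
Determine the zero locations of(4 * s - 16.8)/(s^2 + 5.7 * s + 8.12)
Set numerator = 0: 4*s - 16.8 = 0 → Zeros: 4.2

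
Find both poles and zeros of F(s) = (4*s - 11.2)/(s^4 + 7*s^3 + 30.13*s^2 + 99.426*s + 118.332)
Set denominator = 0: s^4 + 7*s^3 + 30.13*s^2 + 99.426*s + 118.332 = (s + 3.8)(s + 2)(s^2 + 1.2*s + 15.57) = 0 → Poles: -0.6 + 3.9j, -0.6 - 3.9j, -2, -3.8
Set numerator = 0: 4*s - 11.2 = 0 → Zeros: 2.8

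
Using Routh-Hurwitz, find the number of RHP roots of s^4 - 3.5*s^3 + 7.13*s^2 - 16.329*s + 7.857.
Routh array:
s^4: [1, 7.13, 7.857]; s^3: [-3.5, -16.329]; s^2: [2.46457, 7.857]; s^1: [-5.17108]; s^0: [7.857]
First column: [1, -3.5, 2.46457, -5.17108, 7.857]. Sign changes = RHP roots = 4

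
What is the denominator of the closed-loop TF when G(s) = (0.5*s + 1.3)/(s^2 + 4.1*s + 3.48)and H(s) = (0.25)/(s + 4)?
Characteristic poly = G_den * H_den + G_num * H_num = (s^3 + 8.1*s^2 + 19.88*s + 13.92) + (0.125*s + 0.325) = s^3 + 8.1*s^2 + 20.005*s + 14.245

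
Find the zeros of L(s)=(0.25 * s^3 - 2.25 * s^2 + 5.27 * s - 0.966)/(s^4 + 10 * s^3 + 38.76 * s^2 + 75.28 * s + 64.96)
Set numerator = 0: 0.25*s^3 - 2.25*s^2 + 5.27*s - 0.966 = 0.25*(s - 0.2)(s - 4.6)(s - 4.2) = 0 → Zeros: 0.2, 4.2, 4.6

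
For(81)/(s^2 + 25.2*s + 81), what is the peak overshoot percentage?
Standard form: ωn²/(s²+2ζωn·s+ωn²) → ωn = 9, ζ = 1.4.
ζ ≥ 1, so the response is non-oscillatory: peak overshoot = 0%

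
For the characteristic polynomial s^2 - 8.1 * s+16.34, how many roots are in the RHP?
s^2 - 8.1*s + 16.34 = (s - 4.3)(s - 3.8). Poles: 3.8, 4.3. RHP poles (Re>0): 2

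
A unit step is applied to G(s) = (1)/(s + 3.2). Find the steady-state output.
FVT: lim_{t→∞} y(t) = lim_{s→0} s*Y(s) where Y(s) = G(s)/s.
= lim_{s→0} G(s) = G(0) = num(0)/den(0) = 1/3.2 = 0.3125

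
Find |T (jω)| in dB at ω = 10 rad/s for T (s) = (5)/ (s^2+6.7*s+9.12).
Substitute s = j*10: T(j10) = -0.0356443 - 0.0262783j.
|T(j10)| = sqrt(Re² + Im²) = 0.04428.
20*log₁₀(0.04428) = -27.08 dB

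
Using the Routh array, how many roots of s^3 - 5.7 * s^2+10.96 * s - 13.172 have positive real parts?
Routh array:
s^3: [1, 10.96]; s^2: [-5.7, -13.172]; s^1: [8.64912]; s^0: [-13.172]
First column: [1, -5.7, 8.64912, -13.172]. Sign changes = RHP roots = 3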